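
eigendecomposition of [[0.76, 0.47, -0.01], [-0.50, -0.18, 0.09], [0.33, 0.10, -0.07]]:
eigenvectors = [[-0.71, -0.52, 0.33], [0.58, 0.68, -0.52], [-0.4, -0.51, 0.79]]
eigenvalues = [0.37, 0.14, 0.0]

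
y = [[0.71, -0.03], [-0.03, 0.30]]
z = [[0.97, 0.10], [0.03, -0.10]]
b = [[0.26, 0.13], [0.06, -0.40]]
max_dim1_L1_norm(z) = 1.07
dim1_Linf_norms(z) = [0.97, 0.1]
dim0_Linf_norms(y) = [0.71, 0.3]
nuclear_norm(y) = 1.01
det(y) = 0.21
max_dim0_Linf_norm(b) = 0.4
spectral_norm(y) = 0.71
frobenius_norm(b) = 0.50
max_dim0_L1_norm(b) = 0.53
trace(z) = 0.87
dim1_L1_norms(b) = [0.39, 0.46]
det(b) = -0.11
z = y + b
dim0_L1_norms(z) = [1.0, 0.2]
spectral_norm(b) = 0.42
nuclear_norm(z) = 1.08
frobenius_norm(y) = 0.77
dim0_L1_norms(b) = [0.32, 0.53]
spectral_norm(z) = 0.98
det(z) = -0.10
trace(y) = 1.01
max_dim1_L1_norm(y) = 0.74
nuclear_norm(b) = 0.69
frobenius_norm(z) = 0.98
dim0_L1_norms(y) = [0.74, 0.33]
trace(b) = -0.14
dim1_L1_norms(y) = [0.74, 0.33]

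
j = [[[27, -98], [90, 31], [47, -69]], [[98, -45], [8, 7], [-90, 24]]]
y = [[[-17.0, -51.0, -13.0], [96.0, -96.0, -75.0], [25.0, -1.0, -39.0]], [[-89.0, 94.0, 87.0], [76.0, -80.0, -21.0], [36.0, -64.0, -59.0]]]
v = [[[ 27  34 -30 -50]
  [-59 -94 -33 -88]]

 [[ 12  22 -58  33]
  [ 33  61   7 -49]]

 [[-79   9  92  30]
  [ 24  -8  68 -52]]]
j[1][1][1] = 7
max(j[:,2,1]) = 24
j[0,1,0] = 90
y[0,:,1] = [-51.0, -96.0, -1.0]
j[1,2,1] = 24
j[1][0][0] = 98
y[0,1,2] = -75.0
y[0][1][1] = -96.0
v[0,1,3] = -88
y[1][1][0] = 76.0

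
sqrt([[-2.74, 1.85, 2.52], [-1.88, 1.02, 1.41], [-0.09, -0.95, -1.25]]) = [[-0.61+0.00j,1.71-0.00j,2.27+0.00j], [(-0.63-0.04j),(1.25+0.07j),1.66-0.02j], [-0.89+0.03j,(0.34-0.05j),0.47+0.01j]]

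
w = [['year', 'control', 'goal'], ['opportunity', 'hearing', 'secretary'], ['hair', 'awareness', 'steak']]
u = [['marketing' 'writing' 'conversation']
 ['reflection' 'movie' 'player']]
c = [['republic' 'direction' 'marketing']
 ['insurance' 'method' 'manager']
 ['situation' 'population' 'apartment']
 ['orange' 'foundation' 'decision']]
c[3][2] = 'decision'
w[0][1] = 'control'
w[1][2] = 'secretary'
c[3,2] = 'decision'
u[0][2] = 'conversation'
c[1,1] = 'method'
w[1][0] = 'opportunity'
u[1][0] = 'reflection'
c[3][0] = 'orange'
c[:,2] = ['marketing', 'manager', 'apartment', 'decision']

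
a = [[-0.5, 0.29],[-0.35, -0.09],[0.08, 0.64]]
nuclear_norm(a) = 1.32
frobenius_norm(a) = 0.94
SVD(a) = [[0.63, 0.59], [0.07, 0.6], [0.77, -0.54]] @ diag([0.7265373550808596, 0.5940062892529917]) @ [[-0.39, 0.92], [-0.92, -0.39]]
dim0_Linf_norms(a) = [0.5, 0.64]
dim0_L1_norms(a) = [0.93, 1.02]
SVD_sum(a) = [[-0.18, 0.42], [-0.02, 0.05], [-0.22, 0.52]] + [[-0.32, -0.13],[-0.33, -0.14],[0.30, 0.12]]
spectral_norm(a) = 0.73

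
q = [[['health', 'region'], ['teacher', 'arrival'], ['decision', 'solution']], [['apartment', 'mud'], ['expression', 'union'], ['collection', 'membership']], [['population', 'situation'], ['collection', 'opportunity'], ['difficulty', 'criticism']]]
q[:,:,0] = [['health', 'teacher', 'decision'], ['apartment', 'expression', 'collection'], ['population', 'collection', 'difficulty']]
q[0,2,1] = 'solution'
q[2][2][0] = 'difficulty'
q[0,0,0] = 'health'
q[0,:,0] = ['health', 'teacher', 'decision']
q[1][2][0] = 'collection'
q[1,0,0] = 'apartment'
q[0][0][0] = 'health'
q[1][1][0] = 'expression'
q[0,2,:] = ['decision', 'solution']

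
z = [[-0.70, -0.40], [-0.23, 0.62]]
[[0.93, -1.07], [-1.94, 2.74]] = z @[[0.38, -0.82], [-2.98, 4.11]]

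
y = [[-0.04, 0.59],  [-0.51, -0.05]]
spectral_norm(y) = 0.59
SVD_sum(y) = [[0.01, 0.59], [-0.0, -0.06]] + [[-0.05, 0.0], [-0.51, 0.01]]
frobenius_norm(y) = 0.78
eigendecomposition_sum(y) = [[-0.02+0.27j, (0.29+0.02j)],[-0.26-0.02j, (-0.03+0.27j)]] + [[(-0.02-0.27j), 0.29-0.02j], [(-0.26+0.02j), (-0.03-0.27j)]]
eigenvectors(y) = [[0.73+0.00j, (0.73-0j)], [(-0.01+0.68j), -0.01-0.68j]]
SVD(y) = [[-0.99,0.10],[0.10,0.99]] @ diag([0.5921491272411739, 0.5115265497581882]) @ [[-0.02, -1.0],[-1.0, 0.02]]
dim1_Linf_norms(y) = [0.59, 0.51]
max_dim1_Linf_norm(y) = 0.59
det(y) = 0.30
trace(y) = -0.09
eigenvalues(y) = [(-0.05+0.55j), (-0.05-0.55j)]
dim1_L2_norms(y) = [0.59, 0.51]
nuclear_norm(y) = 1.10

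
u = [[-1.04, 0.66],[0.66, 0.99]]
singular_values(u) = [1.24, 1.19]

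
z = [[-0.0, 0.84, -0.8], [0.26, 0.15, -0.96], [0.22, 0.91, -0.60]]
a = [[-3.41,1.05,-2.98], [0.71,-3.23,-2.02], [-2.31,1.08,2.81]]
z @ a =[[2.44, -3.58, -3.94], [1.44, -1.25, -3.78], [1.28, -3.36, -4.18]]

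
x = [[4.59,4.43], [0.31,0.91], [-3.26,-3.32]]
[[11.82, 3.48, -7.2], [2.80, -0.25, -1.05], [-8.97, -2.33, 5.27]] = x @ [[-0.58,1.52,-0.67], [3.27,-0.79,-0.93]]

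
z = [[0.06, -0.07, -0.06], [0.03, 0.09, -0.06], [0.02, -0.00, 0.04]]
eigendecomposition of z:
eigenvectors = [[0.86+0.00j, (0.86-0j), 0.76+0.00j],  [0.04-0.42j, (0.04+0.42j), (-0.56+0j)],  [(0.07-0.3j), 0.07+0.30j, (0.33+0j)]]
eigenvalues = [(0.05+0.06j), (0.05-0.06j), (0.09+0j)]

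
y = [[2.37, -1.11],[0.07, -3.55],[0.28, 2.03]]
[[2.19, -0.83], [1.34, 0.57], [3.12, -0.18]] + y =[[4.56, -1.94], [1.41, -2.98], [3.40, 1.85]]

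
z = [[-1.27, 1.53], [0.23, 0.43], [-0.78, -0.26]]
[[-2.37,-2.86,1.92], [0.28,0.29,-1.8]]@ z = [[0.85, -5.36], [1.12, 1.02]]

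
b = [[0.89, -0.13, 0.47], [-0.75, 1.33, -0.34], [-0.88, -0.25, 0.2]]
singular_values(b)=[1.76, 1.05, 0.4]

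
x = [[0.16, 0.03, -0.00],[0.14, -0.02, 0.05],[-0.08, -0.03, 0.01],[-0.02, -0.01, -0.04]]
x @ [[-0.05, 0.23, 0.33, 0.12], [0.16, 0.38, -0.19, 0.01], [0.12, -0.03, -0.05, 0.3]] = [[-0.00, 0.05, 0.05, 0.02],[-0.0, 0.02, 0.05, 0.03],[0.0, -0.03, -0.02, -0.01],[-0.01, -0.01, -0.0, -0.01]]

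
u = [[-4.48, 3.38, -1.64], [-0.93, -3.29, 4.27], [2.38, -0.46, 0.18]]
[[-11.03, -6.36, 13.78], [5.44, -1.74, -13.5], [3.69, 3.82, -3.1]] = u @ [[1.25,  1.68,  -0.73], [-1.37,  0.52,  2.39], [0.49,  0.36,  -1.48]]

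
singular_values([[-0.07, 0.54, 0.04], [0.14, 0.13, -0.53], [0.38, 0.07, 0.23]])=[0.6, 0.54, 0.41]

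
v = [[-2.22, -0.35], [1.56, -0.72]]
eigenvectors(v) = [[-0.49, 0.37], [0.87, -0.93]]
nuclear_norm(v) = 3.51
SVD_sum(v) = [[-2.20, 0.11], [1.59, -0.08]] + [[-0.02, -0.46], [-0.03, -0.64]]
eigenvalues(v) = [-1.6, -1.34]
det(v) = 2.14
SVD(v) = [[-0.81, 0.59], [0.59, 0.81]] @ diag([2.716576061664217, 0.7893760201532171]) @ [[1.00, -0.05], [-0.05, -1.0]]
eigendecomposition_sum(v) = [[-5.47, -2.18], [9.71, 3.87]] + [[3.25, 1.83], [-8.15, -4.59]]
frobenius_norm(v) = 2.83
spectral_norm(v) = 2.72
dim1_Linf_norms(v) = [2.22, 1.56]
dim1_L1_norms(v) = [2.57, 2.28]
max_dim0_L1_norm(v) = 3.78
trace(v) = -2.94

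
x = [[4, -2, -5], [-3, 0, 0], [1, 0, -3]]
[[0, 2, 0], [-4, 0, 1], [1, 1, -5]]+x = [[4, 0, -5], [-7, 0, 1], [2, 1, -8]]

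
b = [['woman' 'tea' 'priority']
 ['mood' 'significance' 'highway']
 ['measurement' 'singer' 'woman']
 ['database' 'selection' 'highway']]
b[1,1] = 'significance'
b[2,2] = 'woman'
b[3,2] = 'highway'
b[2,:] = ['measurement', 'singer', 'woman']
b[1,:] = ['mood', 'significance', 'highway']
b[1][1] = 'significance'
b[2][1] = 'singer'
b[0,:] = ['woman', 'tea', 'priority']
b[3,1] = 'selection'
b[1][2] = 'highway'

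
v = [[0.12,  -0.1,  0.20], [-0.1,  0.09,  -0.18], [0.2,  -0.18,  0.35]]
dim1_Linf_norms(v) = [0.2, 0.18, 0.35]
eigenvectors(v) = [[0.46,-0.87,-0.2], [-0.4,-0.4,0.82], [0.79,0.30,0.53]]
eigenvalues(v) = [0.56, 0.01, -0.0]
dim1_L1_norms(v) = [0.42, 0.37, 0.73]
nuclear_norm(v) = 0.56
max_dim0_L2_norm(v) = 0.44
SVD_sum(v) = [[0.12, -0.1, 0.2],[-0.1, 0.09, -0.18],[0.20, -0.18, 0.35]] + [[0.0, 0.00, -0.00],[0.0, 0.0, -0.00],[-0.00, -0.0, 0.0]] + [[-0.00, 0.0, 0.00], [0.0, -0.0, -0.00], [0.00, -0.00, -0.00]]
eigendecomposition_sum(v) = [[0.12, -0.10, 0.2], [-0.10, 0.09, -0.18], [0.20, -0.18, 0.35]] + [[0.0,0.00,-0.0], [0.00,0.00,-0.0], [-0.00,-0.0,0.00]] + [[-0.0, 0.00, 0.0], [0.00, -0.0, -0.00], [0.0, -0.0, -0.0]]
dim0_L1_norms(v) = [0.42, 0.37, 0.73]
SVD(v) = [[-0.46, -0.87, -0.2], [0.40, -0.40, 0.82], [-0.79, 0.3, 0.53]] @ diag([0.5565603478396655, 0.0058829744740187566, 0.0024433223136842513]) @ [[-0.46, 0.4, -0.79], [-0.87, -0.40, 0.3], [0.2, -0.82, -0.53]]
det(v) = -0.00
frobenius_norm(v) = 0.56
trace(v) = 0.56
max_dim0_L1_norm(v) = 0.73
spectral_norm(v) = 0.56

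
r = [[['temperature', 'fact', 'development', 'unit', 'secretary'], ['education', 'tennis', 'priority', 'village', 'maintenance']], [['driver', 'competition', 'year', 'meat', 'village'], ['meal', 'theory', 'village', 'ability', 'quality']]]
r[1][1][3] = 'ability'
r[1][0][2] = 'year'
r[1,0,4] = 'village'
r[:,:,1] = [['fact', 'tennis'], ['competition', 'theory']]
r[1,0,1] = 'competition'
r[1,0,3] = 'meat'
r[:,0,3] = ['unit', 'meat']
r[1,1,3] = 'ability'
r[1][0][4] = 'village'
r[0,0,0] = 'temperature'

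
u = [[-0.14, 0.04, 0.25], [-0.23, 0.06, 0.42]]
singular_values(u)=[0.56, 0.0]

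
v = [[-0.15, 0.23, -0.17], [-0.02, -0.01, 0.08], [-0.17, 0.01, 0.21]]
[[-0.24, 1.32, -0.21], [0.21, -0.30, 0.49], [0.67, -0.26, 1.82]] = v@[[-1.04,-4.72,-4.72],[0.03,-1.05,-0.39],[2.36,-5.00,4.88]]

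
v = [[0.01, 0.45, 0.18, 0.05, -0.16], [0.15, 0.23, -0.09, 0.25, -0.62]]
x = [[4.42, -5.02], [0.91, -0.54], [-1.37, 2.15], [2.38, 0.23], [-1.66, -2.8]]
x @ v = [[-0.71, 0.83, 1.25, -1.03, 2.41], [-0.07, 0.29, 0.21, -0.09, 0.19], [0.31, -0.12, -0.44, 0.47, -1.11], [0.06, 1.12, 0.41, 0.18, -0.52], [-0.44, -1.39, -0.05, -0.78, 2.00]]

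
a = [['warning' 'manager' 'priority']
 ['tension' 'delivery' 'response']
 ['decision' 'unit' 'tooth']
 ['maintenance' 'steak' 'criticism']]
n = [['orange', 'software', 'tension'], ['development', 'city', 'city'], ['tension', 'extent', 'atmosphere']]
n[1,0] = 'development'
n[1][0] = 'development'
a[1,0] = 'tension'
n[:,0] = ['orange', 'development', 'tension']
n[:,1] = ['software', 'city', 'extent']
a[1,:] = ['tension', 'delivery', 'response']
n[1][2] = 'city'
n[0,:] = ['orange', 'software', 'tension']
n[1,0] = 'development'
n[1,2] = 'city'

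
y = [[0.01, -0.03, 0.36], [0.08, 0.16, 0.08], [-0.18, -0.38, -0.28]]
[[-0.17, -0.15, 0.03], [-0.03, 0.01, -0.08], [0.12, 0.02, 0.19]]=y @[[-0.29, 0.37, -0.05], [0.17, 0.08, -0.51], [-0.46, -0.42, 0.04]]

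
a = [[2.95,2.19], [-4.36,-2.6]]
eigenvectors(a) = [[(-0.52-0.25j), (-0.52+0.25j)],[0.82+0.00j, 0.82-0.00j]]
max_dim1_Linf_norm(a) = 4.36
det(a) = 1.88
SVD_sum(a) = [[3.08, 1.99], [-4.26, -2.75]] + [[-0.13,0.20], [-0.10,0.15]]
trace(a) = 0.35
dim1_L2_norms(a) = [3.67, 5.08]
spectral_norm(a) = 6.26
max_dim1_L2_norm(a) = 5.08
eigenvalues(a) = [(0.18+1.36j), (0.18-1.36j)]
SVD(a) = [[-0.59,0.81], [0.81,0.59]] @ diag([6.2592443566537534, 0.3001001227892965]) @ [[-0.84, -0.54], [-0.54, 0.84]]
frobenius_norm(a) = 6.27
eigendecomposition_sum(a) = [[1.48+0.50j, (1.1-0.14j)], [(-2.18+0.28j), -1.30+0.86j]] + [[1.48-0.50j,  (1.1+0.14j)],[-2.18-0.28j,  (-1.3-0.86j)]]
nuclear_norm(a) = 6.56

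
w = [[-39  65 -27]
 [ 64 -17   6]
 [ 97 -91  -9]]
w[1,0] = 64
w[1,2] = 6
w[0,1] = 65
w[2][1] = -91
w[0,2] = -27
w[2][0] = 97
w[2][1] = -91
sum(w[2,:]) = -3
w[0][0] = -39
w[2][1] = -91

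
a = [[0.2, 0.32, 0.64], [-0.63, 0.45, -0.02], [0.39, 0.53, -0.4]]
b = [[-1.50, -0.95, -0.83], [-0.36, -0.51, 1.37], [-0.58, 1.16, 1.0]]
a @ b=[[-0.79, 0.39, 0.91], [0.79, 0.35, 1.12], [-0.54, -1.10, 0.0]]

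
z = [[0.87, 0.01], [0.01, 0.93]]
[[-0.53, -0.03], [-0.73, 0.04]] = z@[[-0.6,-0.03], [-0.78,0.04]]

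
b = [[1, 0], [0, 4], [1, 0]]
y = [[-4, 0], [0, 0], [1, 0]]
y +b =[[-3, 0], [0, 4], [2, 0]]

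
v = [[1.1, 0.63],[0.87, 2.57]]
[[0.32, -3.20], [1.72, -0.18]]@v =[[-2.43, -8.02],[1.74, 0.62]]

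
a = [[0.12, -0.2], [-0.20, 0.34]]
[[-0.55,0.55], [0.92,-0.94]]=a@[[-3.03, -0.12], [0.91, -2.83]]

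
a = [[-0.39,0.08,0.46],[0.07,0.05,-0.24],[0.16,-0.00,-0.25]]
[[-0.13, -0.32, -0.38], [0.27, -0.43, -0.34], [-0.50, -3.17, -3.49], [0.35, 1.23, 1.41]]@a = [[-0.03,-0.03,0.11], [-0.19,0.0,0.31], [-0.59,-0.2,1.40], [0.18,0.09,-0.49]]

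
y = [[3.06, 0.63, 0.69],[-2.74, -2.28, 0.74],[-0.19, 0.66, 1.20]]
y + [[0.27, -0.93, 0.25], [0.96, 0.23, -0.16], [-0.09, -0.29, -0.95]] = [[3.33, -0.30, 0.94], [-1.78, -2.05, 0.58], [-0.28, 0.37, 0.25]]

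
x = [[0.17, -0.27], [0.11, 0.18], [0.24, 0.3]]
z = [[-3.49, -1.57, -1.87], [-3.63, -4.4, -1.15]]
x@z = [[0.39,0.92,-0.01], [-1.04,-0.96,-0.41], [-1.93,-1.70,-0.79]]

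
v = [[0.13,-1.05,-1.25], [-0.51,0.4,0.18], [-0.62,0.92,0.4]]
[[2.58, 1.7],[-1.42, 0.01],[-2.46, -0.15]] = v@ [[1.45, -0.34], [-1.36, 0.34], [-0.77, -1.68]]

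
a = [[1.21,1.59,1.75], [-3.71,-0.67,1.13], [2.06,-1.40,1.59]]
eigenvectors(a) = [[(0.02+0.45j), (0.02-0.45j), 0.51+0.00j], [-0.79+0.00j, (-0.79-0j), (-0.24+0j)], [-0.42j, 0.42j, (0.82+0j)]]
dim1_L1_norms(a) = [4.55, 5.51, 5.05]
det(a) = 25.21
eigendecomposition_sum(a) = [[(-0+0.89j),(0.78+0.15j),0.23-0.51j], [(-1.56-0.08j),-0.33+1.36j,0.87+0.45j], [0.05-0.84j,-0.73-0.18j,(-0.24+0.47j)]] + [[-0.00-0.89j,(0.78-0.15j),0.23+0.51j], [-1.56+0.08j,(-0.33-1.36j),(0.87-0.45j)], [0.05+0.84j,(-0.73+0.18j),-0.24-0.47j]] + [[1.22-0.00j,(0.03-0j),(1.29-0j)],[-0.58+0.00j,(-0.02+0j),-0.61+0.00j],[(1.97-0j),(0.06-0j),(2.08-0j)]]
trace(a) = 2.13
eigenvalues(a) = [(-0.57+2.71j), (-0.57-2.71j), (3.28+0j)]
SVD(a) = [[-0.34, -0.52, -0.78], [0.82, -0.57, 0.03], [-0.46, -0.63, 0.63]] @ diag([4.442663389083338, 2.6098967306135976, 2.174277136620585]) @ [[-0.99, -0.1, -0.09], [0.07, 0.16, -0.98], [0.11, -0.98, -0.16]]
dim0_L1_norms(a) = [6.98, 3.66, 4.47]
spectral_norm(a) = 4.44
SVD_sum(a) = [[1.5, 0.15, 0.14], [-3.61, -0.37, -0.33], [2.03, 0.21, 0.19]] + [[-0.10, -0.23, 1.35],  [-0.11, -0.25, 1.47],  [-0.12, -0.27, 1.62]] + [[-0.19, 1.66, 0.26], [0.01, -0.06, -0.01], [0.16, -1.34, -0.21]]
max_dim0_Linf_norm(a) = 3.71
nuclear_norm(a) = 9.23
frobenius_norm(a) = 5.59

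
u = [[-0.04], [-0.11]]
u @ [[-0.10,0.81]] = [[0.0,-0.03], [0.01,-0.09]]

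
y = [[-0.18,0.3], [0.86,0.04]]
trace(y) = -0.14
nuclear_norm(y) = 1.18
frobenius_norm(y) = 0.93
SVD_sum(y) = [[-0.19, 0.01], [0.86, -0.02]] + [[0.01, 0.29], [0.0, 0.06]]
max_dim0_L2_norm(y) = 0.88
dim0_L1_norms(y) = [1.04, 0.34]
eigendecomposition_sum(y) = [[-0.36, 0.17], [0.49, -0.23]] + [[0.18, 0.13],[0.37, 0.27]]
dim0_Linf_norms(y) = [0.86, 0.3]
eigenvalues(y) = [-0.59, 0.45]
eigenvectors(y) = [[-0.59, -0.43], [0.81, -0.9]]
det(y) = -0.27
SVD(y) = [[-0.21, 0.98],[0.98, 0.21]] @ diag([0.8789562795190539, 0.3017214919325814]) @ [[1.0,-0.03], [0.03,1.0]]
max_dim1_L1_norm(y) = 0.9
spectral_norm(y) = 0.88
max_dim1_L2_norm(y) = 0.86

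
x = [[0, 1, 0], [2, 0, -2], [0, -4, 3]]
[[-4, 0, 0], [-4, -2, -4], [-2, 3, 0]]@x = [[0, -4, 0], [-4, 12, -8], [6, -2, -6]]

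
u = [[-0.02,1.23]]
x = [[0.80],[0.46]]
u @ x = [[0.55]]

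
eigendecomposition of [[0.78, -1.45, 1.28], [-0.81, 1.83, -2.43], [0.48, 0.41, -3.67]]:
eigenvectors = [[-0.64, 0.80, -0.14], [0.77, 0.58, 0.39], [0.0, 0.17, 0.91]]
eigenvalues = [2.51, 0.0, -3.57]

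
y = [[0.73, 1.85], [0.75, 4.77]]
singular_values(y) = [5.21, 0.4]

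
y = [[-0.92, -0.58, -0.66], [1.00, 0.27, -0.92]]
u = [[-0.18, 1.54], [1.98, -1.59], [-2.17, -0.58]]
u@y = [[1.71, 0.52, -1.30],[-3.41, -1.58, 0.16],[1.42, 1.1, 1.97]]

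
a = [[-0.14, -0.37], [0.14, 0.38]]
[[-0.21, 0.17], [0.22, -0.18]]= a @ [[-0.28, 0.51], [0.68, -0.66]]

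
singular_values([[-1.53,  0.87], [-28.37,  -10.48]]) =[30.27, 1.35]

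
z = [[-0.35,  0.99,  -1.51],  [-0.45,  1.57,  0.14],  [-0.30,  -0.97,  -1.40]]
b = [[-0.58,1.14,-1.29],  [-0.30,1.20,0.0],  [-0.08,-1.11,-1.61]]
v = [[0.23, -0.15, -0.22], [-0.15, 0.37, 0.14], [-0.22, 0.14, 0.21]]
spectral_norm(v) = 0.61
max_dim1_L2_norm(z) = 1.84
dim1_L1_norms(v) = [0.6, 0.66, 0.57]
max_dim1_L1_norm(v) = 0.66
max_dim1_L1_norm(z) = 2.85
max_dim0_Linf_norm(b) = 1.61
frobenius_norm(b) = 2.94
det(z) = -1.31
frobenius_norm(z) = 3.01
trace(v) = 0.81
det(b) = 0.02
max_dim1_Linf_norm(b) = 1.61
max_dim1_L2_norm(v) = 0.42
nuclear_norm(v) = 0.81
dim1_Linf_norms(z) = [1.51, 1.57, 1.4]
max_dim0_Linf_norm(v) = 0.37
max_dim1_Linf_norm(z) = 1.57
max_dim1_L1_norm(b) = 3.01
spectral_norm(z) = 2.14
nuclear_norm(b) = 4.17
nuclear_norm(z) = 4.53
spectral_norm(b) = 2.12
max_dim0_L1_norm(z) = 3.53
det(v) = -0.00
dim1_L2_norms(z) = [1.84, 1.64, 1.73]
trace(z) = -0.18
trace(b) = -0.99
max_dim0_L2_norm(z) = 2.09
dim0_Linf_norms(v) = [0.23, 0.37, 0.22]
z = b + v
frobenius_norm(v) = 0.64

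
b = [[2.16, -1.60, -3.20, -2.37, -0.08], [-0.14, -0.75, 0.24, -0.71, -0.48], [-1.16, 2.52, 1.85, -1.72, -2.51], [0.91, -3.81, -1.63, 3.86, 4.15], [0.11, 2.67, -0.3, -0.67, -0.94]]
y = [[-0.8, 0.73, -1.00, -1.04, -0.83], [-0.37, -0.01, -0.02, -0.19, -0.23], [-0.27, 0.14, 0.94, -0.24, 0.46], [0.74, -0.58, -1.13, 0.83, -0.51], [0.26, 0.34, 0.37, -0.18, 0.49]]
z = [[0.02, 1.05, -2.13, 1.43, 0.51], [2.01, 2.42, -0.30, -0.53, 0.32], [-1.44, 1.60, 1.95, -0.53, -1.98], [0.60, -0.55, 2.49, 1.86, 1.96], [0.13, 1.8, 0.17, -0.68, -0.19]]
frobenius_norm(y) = 3.02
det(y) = -0.00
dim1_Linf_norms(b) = [3.2, 0.75, 2.52, 4.15, 2.67]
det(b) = 0.06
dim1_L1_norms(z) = [5.14, 5.58, 7.5, 7.46, 2.97]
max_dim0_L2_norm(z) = 3.83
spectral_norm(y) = 2.15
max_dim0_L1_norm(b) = 11.35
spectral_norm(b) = 8.71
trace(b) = 6.18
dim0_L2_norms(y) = [1.21, 1.0, 1.82, 1.38, 1.21]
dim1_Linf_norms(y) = [1.04, 0.37, 0.94, 1.13, 0.49]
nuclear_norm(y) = 4.81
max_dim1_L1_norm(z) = 7.5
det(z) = -53.79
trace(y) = 1.45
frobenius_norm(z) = 6.99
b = y @ z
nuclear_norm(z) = 14.01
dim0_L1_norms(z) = [4.2, 7.42, 7.04, 5.03, 4.96]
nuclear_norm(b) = 15.71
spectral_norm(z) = 4.19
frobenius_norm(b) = 10.17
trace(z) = 6.06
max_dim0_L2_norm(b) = 5.58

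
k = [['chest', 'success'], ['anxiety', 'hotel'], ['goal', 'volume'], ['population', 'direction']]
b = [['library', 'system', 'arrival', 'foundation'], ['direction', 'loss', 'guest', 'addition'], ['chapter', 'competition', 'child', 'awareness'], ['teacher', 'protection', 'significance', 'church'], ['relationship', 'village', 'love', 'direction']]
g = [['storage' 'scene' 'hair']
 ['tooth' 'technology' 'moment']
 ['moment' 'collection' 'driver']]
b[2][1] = 'competition'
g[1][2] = 'moment'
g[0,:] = ['storage', 'scene', 'hair']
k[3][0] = 'population'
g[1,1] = 'technology'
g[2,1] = 'collection'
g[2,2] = 'driver'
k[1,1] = 'hotel'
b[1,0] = 'direction'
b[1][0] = 'direction'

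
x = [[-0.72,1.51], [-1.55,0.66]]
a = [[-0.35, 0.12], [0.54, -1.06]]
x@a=[[1.07, -1.69], [0.9, -0.89]]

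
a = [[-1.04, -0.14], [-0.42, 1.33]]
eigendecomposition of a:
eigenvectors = [[-0.98, 0.06], [-0.17, -1.0]]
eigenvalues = [-1.06, 1.35]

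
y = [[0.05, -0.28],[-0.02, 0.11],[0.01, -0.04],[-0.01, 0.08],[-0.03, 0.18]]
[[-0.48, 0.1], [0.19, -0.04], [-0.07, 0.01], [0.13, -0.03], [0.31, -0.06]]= y@ [[-0.65, 0.13], [1.59, -0.32]]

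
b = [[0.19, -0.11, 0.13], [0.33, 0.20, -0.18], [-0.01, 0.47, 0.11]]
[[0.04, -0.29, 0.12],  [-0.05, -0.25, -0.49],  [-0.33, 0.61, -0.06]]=b @ [[0.05, -1.19, -0.5], [-0.63, 1.16, -0.44], [-0.31, 0.47, 1.32]]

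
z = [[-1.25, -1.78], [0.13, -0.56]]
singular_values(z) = [2.21, 0.42]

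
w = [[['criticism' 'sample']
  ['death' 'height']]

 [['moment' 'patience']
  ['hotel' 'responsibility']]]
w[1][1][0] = 'hotel'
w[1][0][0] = 'moment'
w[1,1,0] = 'hotel'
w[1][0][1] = 'patience'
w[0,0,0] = 'criticism'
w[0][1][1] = 'height'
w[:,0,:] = [['criticism', 'sample'], ['moment', 'patience']]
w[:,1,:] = [['death', 'height'], ['hotel', 'responsibility']]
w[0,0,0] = 'criticism'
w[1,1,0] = 'hotel'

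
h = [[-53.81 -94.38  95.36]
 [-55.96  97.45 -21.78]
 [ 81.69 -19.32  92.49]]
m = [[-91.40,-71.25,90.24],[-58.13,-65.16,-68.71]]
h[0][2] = 95.36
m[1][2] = -68.71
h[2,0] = 81.69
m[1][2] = -68.71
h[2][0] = 81.69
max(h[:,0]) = 81.69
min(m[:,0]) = -91.4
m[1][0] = -58.13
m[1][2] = -68.71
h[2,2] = 92.49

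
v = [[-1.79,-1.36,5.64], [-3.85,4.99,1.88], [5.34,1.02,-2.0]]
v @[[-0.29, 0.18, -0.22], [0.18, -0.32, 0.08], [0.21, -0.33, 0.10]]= [[1.46, -1.75, 0.85], [2.41, -2.91, 1.43], [-1.78, 1.29, -1.29]]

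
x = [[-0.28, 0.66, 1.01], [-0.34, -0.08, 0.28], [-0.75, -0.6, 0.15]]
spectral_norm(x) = 1.27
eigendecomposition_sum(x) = [[-0.14+0.44j, (0.33+0.37j), (0.51-0.08j)], [(-0.17+0.06j), (-0.04+0.19j), 0.14+0.14j], [(-0.37-0.11j), (-0.3+0.28j), 0.08+0.42j]] + [[(-0.14-0.44j), (0.33-0.37j), 0.51+0.08j],[-0.17-0.06j, -0.04-0.19j, 0.14-0.14j],[(-0.37+0.11j), (-0.3-0.28j), (0.08-0.42j)]] + [[-0.00-0.00j, 0.00-0.00j, -0.00+0.00j], [0.00+0.00j, (-0+0j), -0j], [(-0-0j), -0j, -0.00+0.00j]]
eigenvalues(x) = [(-0.1+1.05j), (-0.1-1.05j), (-0+0j)]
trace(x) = -0.21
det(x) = -0.00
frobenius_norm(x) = 1.64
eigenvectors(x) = [[(-0.73+0j), -0.73-0.00j, (0.59+0j)],[-0.17-0.23j, (-0.17+0.23j), (-0.59+0j)],[(-0.02-0.62j), -0.02+0.62j, 0.55+0.00j]]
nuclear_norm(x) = 2.31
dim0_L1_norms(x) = [1.37, 1.34, 1.44]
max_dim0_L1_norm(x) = 1.44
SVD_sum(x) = [[-0.40, 0.56, 1.02], [-0.10, 0.14, 0.25], [-0.03, 0.04, 0.08]] + [[0.12, 0.1, -0.01], [-0.24, -0.22, 0.02], [-0.72, -0.64, 0.07]] + [[-0.0, 0.00, -0.0],[0.0, -0.00, 0.00],[-0.00, 0.0, -0.00]]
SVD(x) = [[-0.97,0.15,0.20], [-0.24,-0.32,-0.92], [-0.07,-0.94,0.34]] @ diag([1.2698265720011956, 1.0329736684045343, 0.002424339615324318]) @ [[0.32,-0.45,-0.83], [0.74,0.66,-0.07], [-0.59,0.59,-0.55]]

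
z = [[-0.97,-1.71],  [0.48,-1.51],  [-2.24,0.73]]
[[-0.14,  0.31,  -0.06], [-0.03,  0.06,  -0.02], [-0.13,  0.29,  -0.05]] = z@ [[0.07, -0.16, 0.03],[0.04, -0.09, 0.02]]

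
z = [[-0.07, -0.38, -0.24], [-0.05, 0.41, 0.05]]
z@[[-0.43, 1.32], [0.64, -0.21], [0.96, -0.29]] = [[-0.44,0.06],  [0.33,-0.17]]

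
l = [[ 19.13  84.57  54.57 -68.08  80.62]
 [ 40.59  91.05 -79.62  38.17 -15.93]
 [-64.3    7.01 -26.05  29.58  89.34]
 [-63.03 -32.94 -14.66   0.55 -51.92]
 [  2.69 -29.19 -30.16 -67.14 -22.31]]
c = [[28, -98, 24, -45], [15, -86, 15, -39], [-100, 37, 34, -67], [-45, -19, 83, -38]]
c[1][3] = -39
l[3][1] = -32.94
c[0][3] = -45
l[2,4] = 89.34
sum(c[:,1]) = -166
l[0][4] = 80.62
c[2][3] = -67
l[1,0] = 40.59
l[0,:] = [19.13, 84.57, 54.57, -68.08, 80.62]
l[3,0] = -63.03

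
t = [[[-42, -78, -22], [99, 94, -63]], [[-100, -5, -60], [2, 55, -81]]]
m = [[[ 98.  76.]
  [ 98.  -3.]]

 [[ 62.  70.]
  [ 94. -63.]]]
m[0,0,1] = 76.0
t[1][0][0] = -100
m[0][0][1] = 76.0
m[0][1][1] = -3.0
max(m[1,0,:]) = 70.0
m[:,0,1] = [76.0, 70.0]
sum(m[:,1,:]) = 126.0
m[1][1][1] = -63.0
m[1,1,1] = -63.0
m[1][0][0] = 62.0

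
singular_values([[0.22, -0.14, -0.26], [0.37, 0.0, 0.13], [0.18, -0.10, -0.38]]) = [0.57, 0.38, 0.05]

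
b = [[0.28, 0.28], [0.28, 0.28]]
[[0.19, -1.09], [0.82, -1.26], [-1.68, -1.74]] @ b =[[-0.25, -0.25], [-0.12, -0.12], [-0.96, -0.96]]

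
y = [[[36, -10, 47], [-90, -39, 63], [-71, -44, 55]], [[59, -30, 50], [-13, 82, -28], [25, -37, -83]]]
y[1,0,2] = 50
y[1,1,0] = -13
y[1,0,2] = 50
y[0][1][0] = -90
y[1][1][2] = -28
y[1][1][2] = -28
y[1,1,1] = 82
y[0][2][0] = -71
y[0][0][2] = 47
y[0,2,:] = [-71, -44, 55]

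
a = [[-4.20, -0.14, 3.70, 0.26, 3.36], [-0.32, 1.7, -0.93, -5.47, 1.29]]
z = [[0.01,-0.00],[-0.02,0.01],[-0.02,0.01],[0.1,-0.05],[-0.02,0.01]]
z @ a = [[-0.04, -0.00, 0.04, 0.00, 0.03], [0.08, 0.02, -0.08, -0.06, -0.05], [0.08, 0.02, -0.08, -0.06, -0.05], [-0.4, -0.10, 0.42, 0.30, 0.27], [0.08, 0.02, -0.08, -0.06, -0.05]]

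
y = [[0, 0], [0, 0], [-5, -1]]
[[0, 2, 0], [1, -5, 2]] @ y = [[0, 0], [-10, -2]]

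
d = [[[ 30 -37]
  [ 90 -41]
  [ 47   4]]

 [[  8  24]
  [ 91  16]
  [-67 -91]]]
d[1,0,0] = 8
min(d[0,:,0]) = 30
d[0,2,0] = 47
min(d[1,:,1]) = -91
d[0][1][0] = 90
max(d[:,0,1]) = 24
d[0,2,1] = 4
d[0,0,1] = -37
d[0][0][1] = -37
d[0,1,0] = 90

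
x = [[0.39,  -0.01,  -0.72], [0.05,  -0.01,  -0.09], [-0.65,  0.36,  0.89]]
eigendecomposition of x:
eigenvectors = [[-0.6,-0.84,0.82], [-0.08,-0.10,0.36], [0.8,-0.53,0.45]]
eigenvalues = [1.35, -0.07, -0.01]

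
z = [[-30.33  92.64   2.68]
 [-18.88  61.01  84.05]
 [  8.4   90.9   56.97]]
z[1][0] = -18.88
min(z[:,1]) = 61.01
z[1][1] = 61.01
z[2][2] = 56.97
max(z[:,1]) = 92.64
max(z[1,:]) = 84.05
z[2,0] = 8.4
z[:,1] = [92.64, 61.01, 90.9]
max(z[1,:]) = 84.05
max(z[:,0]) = 8.4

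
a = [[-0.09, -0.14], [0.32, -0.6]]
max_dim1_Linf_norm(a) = 0.6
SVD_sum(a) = [[0.04,-0.08], [0.3,-0.61]] + [[-0.13,-0.06], [0.02,0.01]]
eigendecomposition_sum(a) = [[-0.28, 0.1], [-0.23, 0.08]] + [[0.19, -0.24], [0.55, -0.68]]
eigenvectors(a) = [[0.78, 0.33], [0.63, 0.94]]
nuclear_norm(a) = 0.83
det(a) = 0.10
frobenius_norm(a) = 0.70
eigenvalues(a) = [-0.2, -0.49]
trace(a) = -0.69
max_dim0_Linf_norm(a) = 0.6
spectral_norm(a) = 0.69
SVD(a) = [[0.12, 0.99],[0.99, -0.12]] @ diag([0.6850547423381579, 0.14422205101855967]) @ [[0.45, -0.89], [-0.89, -0.45]]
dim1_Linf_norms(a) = [0.14, 0.6]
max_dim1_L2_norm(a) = 0.68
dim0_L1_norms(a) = [0.41, 0.74]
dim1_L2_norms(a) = [0.17, 0.68]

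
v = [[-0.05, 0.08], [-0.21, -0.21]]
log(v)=[[0.14, 1.94], [-5.1, -3.74]]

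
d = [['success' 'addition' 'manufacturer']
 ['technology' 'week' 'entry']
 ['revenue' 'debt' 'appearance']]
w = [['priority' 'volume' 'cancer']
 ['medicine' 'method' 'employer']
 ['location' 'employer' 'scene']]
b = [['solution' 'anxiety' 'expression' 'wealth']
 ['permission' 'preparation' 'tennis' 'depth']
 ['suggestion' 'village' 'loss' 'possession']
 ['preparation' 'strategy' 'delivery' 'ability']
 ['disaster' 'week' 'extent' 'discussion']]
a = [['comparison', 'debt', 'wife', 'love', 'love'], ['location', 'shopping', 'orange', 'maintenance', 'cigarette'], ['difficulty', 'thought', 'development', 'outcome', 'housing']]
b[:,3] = ['wealth', 'depth', 'possession', 'ability', 'discussion']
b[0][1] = 'anxiety'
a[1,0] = 'location'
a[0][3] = 'love'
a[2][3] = 'outcome'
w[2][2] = 'scene'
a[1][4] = 'cigarette'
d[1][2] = 'entry'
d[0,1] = 'addition'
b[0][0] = 'solution'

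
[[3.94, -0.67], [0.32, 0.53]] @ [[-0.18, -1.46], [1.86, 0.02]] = [[-1.96, -5.77],[0.93, -0.46]]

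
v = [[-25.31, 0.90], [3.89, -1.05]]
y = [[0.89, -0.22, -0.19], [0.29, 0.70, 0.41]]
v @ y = [[-22.26, 6.20, 5.18], [3.16, -1.59, -1.17]]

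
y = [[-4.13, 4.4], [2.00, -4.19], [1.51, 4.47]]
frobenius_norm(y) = 8.96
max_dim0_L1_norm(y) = 13.06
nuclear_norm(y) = 11.89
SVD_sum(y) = [[-2.41, 5.2], [1.95, -4.21], [-1.44, 3.10]] + [[-1.72,-0.80], [0.05,0.02], [2.95,1.37]]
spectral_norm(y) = 8.13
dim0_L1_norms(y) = [7.64, 13.06]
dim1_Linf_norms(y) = [4.4, 4.19, 4.47]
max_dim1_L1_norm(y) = 8.53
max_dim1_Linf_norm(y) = 4.47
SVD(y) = [[0.7,0.50], [-0.57,-0.01], [0.42,-0.86]] @ diag([8.12851287931264, 3.7631474022217835]) @ [[-0.42, 0.91],[-0.91, -0.42]]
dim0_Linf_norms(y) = [4.13, 4.47]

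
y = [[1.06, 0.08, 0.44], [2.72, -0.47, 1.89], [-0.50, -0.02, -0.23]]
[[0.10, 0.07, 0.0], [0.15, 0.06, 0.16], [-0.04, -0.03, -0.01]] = y@[[0.11, 0.08, -0.06],[0.08, 0.14, -0.05],[-0.06, -0.05, 0.16]]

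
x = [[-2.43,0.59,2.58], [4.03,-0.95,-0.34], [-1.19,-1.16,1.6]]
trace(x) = -1.78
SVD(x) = [[-0.63, -0.44, -0.64], [0.72, -0.65, -0.26], [-0.3, -0.62, 0.72]] @ diag([5.367584832470913, 2.3345768825232556, 1.1085503352650365]) @ [[0.89, -0.13, -0.44], [-0.34, 0.46, -0.82], [-0.31, -0.88, -0.36]]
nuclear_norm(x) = 8.81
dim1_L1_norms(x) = [5.6, 5.32, 3.95]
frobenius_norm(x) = 5.96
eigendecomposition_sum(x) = [[(-2.07-0j), 0.93-0.00j, 1.09-0.00j], [(3.16+0j), -1.42+0.00j, -1.66+0.00j], [0.23+0.00j, -0.10+0.00j, -0.12+0.00j]] + [[-0.18+0.57j, (-0.17+0.38j), (0.75-0.06j)], [(0.43+0.74j), (0.24+0.55j), (0.66-0.86j)], [(-0.71+0.45j), (-0.53+0.25j), 0.86+0.62j]] + [[-0.18-0.57j, -0.17-0.38j, (0.75+0.06j)], [(0.43-0.74j), 0.24-0.55j, (0.66+0.86j)], [-0.71-0.45j, -0.53-0.25j, 0.86-0.62j]]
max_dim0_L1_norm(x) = 7.65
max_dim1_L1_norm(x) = 5.6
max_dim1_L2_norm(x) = 4.15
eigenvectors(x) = [[0.55+0.00j, 0.30+0.33j, (0.3-0.33j)], [-0.83+0.00j, 0.64+0.00j, (0.64-0j)], [(-0.06+0j), (0.02+0.63j), 0.02-0.63j]]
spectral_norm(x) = 5.37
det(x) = -13.89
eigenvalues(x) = [(-3.62+0j), (0.92+1.73j), (0.92-1.73j)]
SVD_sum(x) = [[-3.00,0.44,1.47], [3.44,-0.51,-1.68], [-1.43,0.21,0.7]] + [[0.35, -0.48, 0.85], [0.51, -0.69, 1.24], [0.49, -0.67, 1.19]] + [[0.22,0.62,0.26],[0.09,0.25,0.1],[-0.25,-0.71,-0.29]]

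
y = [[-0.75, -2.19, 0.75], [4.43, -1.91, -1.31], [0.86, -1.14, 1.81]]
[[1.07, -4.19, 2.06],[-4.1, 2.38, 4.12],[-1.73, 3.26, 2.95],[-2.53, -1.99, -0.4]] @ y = [[-17.59,3.31,10.02], [17.16,-0.26,1.26], [18.28,-5.80,-0.23], [-7.26,9.80,-0.01]]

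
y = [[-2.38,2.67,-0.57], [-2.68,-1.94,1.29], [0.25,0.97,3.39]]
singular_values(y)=[3.81, 3.61, 3.27]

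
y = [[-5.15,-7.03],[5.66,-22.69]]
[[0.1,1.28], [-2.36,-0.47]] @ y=[[6.73, -29.75], [9.49, 27.26]]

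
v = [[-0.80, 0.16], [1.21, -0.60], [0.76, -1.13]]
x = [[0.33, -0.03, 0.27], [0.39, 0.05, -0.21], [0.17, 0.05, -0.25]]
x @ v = [[-0.1,-0.23], [-0.41,0.27], [-0.27,0.28]]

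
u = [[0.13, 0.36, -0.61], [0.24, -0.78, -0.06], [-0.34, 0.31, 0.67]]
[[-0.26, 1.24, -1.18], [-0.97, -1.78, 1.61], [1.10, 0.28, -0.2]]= u@[[-1.65, 0.02, -0.52], [0.70, 2.34, -2.26], [0.48, -0.65, 0.49]]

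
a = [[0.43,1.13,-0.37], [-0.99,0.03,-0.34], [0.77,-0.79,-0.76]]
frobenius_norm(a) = 2.12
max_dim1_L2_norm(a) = 1.34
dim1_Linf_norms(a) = [1.13, 0.99, 0.79]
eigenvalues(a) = [(0.36+1.18j), (0.36-1.18j), (-1.02+0j)]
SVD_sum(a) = [[-0.26,0.29,0.12], [-0.36,0.39,0.17], [0.82,-0.9,-0.38]] + [[0.80, 0.81, -0.21], [-0.41, -0.42, 0.11], [0.08, 0.08, -0.02]] + [[-0.10, 0.03, -0.28], [-0.22, 0.06, -0.61], [-0.13, 0.03, -0.36]]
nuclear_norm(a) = 3.58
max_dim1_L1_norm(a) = 2.32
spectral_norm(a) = 1.45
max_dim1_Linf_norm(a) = 1.13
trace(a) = -0.30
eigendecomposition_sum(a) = [[(0.21+0.58j), (0.57-0.17j), -0.18+0.06j], [-0.50+0.15j, (0.12+0.48j), -0.04-0.16j], [0.38-0.11j, -0.08-0.37j, 0.03+0.12j]] + [[(0.21-0.58j), (0.57+0.17j), (-0.18-0.06j)], [-0.50-0.15j, (0.12-0.48j), (-0.04+0.16j)], [(0.38+0.11j), -0.08+0.37j, 0.03-0.12j]] + [[0j, -0.00+0.00j, -0.00-0.00j], [0.00+0.00j, -0.20+0.00j, (-0.27-0j)], [(0.01+0j), (-0.62+0j), (-0.81-0j)]]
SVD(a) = [[0.28, 0.89, -0.37], [0.38, -0.46, -0.8], [-0.88, 0.08, -0.47]] @ diag([1.4538880641917702, 1.3074010067935797, 0.8165856380293747]) @ [[-0.64, 0.70, 0.30],  [0.69, 0.70, -0.18],  [0.34, -0.09, 0.94]]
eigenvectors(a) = [[(0.69+0j), (0.69-0j), 0j], [(-0.03+0.58j), -0.03-0.58j, 0.31+0.00j], [0.03-0.44j, 0.03+0.44j, 0.95+0.00j]]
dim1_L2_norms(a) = [1.26, 1.05, 1.34]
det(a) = -1.55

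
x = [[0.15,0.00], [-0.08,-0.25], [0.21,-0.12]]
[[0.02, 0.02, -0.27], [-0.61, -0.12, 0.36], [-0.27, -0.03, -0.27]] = x @ [[0.11, 0.10, -1.79], [2.41, 0.44, -0.87]]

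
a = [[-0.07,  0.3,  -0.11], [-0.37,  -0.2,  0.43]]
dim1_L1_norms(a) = [0.48, 1.0]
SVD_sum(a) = [[0.09, 0.08, -0.12], [-0.32, -0.27, 0.43]] + [[-0.16, 0.22, 0.01], [-0.05, 0.07, 0.00]]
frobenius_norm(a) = 0.68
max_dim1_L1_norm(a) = 1.0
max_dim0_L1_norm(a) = 0.54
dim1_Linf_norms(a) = [0.3, 0.43]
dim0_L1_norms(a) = [0.44, 0.5, 0.54]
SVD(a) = [[-0.28, 0.96], [0.96, 0.28]] @ diag([0.6209544192037549, 0.2884711584739923]) @ [[-0.54, -0.44, 0.71], [-0.59, 0.80, 0.05]]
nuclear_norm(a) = 0.91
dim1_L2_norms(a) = [0.33, 0.6]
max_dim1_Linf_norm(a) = 0.43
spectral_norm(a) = 0.62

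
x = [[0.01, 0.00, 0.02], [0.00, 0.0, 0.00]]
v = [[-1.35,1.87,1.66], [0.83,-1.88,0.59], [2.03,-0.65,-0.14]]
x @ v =[[0.03, 0.01, 0.01], [0.00, 0.00, 0.0]]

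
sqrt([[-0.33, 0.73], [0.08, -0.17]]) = [[0.02+0.47j, 0.10-1.02j],[0.01-0.11j, 0.04+0.24j]]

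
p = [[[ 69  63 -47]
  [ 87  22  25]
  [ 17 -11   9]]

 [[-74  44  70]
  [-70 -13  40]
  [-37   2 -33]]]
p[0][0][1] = 63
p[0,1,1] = 22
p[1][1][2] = 40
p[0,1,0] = 87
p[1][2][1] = 2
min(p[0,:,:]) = -47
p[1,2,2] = -33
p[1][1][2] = 40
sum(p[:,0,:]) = 125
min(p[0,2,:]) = -11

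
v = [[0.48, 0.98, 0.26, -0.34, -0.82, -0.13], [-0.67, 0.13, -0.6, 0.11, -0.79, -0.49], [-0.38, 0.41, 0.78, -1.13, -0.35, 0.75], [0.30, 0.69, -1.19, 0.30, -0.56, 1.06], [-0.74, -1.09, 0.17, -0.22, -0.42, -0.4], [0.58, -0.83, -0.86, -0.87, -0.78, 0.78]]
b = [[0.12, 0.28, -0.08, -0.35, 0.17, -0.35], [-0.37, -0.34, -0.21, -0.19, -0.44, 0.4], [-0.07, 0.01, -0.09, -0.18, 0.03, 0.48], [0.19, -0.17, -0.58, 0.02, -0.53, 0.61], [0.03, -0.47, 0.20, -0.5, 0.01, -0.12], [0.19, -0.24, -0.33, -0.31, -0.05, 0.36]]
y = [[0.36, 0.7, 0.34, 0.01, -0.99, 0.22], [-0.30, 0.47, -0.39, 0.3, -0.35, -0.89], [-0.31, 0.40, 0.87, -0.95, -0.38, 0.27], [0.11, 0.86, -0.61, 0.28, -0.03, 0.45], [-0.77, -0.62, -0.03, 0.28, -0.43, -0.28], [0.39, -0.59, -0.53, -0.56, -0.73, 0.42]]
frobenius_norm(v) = 4.01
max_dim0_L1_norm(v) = 4.13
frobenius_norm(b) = 1.83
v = b + y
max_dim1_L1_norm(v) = 4.7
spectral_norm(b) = 1.41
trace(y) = 1.97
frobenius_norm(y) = 3.15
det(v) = -3.14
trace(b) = 0.08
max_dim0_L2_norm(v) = 1.87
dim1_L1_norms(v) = [3.01, 2.79, 3.8, 4.1, 3.04, 4.7]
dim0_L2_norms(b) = [0.48, 0.71, 0.74, 0.73, 0.71, 1.01]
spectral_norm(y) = 1.77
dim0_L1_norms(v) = [3.15, 4.13, 3.86, 2.97, 3.72, 3.61]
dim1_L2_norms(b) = [0.61, 0.83, 0.53, 1.03, 0.73, 0.66]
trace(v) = 2.05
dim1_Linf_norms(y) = [0.99, 0.89, 0.95, 0.86, 0.77, 0.73]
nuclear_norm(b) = 3.72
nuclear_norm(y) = 7.25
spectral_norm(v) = 2.39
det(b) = -0.01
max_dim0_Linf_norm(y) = 0.99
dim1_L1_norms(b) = [1.35, 1.95, 0.86, 2.1, 1.33, 1.48]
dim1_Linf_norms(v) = [0.98, 0.79, 1.13, 1.19, 1.09, 0.87]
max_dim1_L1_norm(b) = 2.1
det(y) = -1.93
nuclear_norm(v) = 8.86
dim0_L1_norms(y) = [2.24, 3.64, 2.77, 2.38, 2.91, 2.53]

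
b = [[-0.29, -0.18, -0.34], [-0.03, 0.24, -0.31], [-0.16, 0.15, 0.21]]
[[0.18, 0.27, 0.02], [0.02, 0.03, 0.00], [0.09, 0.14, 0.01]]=b @ [[-0.60, -0.90, -0.08], [-0.01, -0.01, -0.00], [-0.02, -0.03, -0.0]]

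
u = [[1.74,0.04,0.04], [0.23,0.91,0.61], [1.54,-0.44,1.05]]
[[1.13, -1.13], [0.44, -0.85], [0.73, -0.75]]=u @ [[0.64, -0.63], [0.38, -0.71], [-0.08, -0.09]]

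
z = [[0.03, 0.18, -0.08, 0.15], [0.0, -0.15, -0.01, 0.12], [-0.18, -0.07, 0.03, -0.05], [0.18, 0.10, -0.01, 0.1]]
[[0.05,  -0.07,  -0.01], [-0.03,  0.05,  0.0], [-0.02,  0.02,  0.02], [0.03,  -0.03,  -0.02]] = z@[[0.02, 0.04, -0.09], [0.23, -0.33, -0.04], [-0.05, 0.15, -0.11], [0.03, -0.01, -0.05]]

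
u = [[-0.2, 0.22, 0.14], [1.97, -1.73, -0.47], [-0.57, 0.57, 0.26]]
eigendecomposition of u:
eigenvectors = [[0.1,-0.55,0.56], [-0.95,-0.73,0.41], [0.29,0.40,0.72]]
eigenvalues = [-1.8, -0.01, 0.14]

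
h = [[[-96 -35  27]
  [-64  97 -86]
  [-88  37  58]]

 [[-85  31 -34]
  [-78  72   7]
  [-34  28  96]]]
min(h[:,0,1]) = -35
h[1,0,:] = [-85, 31, -34]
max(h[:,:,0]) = -34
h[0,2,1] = 37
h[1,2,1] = 28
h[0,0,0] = -96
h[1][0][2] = -34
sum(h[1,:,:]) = 3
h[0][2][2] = 58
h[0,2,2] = 58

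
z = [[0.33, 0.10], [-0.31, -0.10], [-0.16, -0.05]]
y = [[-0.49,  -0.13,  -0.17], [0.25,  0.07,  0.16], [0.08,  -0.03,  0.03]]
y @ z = [[-0.09, -0.03], [0.04, 0.01], [0.03, 0.01]]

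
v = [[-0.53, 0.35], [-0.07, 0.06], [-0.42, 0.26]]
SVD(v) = [[-0.78, -0.35], [-0.11, -0.73], [-0.61, 0.59]] @ diag([0.8097004868120758, 0.016885545779967117]) @ [[0.84, -0.54], [-0.54, -0.84]]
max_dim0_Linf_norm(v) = 0.53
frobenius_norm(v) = 0.81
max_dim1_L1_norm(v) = 0.88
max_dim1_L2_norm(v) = 0.64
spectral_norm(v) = 0.81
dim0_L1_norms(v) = [1.02, 0.67]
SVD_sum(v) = [[-0.53,0.35], [-0.08,0.05], [-0.41,0.27]] + [[0.00, 0.00], [0.01, 0.01], [-0.01, -0.01]]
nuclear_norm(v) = 0.83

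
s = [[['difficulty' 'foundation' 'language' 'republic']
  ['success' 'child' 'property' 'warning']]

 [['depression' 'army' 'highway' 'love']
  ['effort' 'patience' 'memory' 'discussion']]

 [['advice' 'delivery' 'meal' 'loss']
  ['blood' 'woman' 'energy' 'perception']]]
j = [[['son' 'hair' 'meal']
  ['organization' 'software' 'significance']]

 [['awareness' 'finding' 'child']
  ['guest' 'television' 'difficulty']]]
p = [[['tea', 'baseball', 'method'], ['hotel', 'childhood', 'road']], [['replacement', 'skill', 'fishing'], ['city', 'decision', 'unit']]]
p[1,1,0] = 'city'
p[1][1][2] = 'unit'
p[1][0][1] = 'skill'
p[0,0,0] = 'tea'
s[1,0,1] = 'army'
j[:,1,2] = ['significance', 'difficulty']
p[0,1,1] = 'childhood'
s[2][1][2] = 'energy'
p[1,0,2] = 'fishing'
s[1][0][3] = 'love'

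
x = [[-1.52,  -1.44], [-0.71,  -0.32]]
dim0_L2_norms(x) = [1.68, 1.48]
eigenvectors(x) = [[-0.93, 0.63], [-0.37, -0.78]]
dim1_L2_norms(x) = [2.09, 0.78]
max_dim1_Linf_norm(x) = 1.52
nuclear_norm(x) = 2.46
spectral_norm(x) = 2.22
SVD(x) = [[-0.94, -0.34], [-0.34, 0.94]] @ diag([2.2208672971611416, 0.24134715328788453]) @ [[0.75, 0.66], [-0.66, 0.75]]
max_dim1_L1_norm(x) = 2.96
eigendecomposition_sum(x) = [[-1.58,-1.28], [-0.63,-0.51]] + [[0.06, -0.16], [-0.08, 0.19]]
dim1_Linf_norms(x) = [1.52, 0.71]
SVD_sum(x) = [[-1.57,-1.38],[-0.56,-0.49]] + [[0.05, -0.06], [-0.15, 0.17]]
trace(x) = -1.84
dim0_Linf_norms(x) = [1.52, 1.44]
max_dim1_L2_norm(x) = 2.09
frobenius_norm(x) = 2.23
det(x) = -0.54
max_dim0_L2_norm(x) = 1.68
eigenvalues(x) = [-2.1, 0.26]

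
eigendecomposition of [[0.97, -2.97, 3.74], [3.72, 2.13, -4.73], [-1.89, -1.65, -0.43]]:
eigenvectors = [[(0.7+0j), (0.7-0j), (-0.06+0j)], [(-0.27-0.6j), (-0.27+0.6j), 0.76+0.00j], [(0.06+0.26j), (0.06-0.26j), (0.65+0j)]]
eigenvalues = [(2.43+3.98j), (2.43-3.98j), (-2.19+0j)]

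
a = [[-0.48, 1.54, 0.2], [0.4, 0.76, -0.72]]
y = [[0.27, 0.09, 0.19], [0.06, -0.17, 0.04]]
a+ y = [[-0.21, 1.63, 0.39], [0.46, 0.59, -0.68]]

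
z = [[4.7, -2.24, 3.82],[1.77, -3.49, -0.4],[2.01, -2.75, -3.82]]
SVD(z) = [[-0.82, -0.49, -0.29], [-0.48, 0.3, 0.83], [-0.32, 0.81, -0.48]] @ diag([7.111069876064625, 5.572765491685228, 1.3209731232725803]) @ [[-0.75, 0.62, -0.24], [-0.03, -0.39, -0.92], [-0.66, -0.68, 0.31]]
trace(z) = -2.61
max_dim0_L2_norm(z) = 5.42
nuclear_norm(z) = 14.00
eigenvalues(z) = [4.88, -5.56, -1.93]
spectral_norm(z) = 7.11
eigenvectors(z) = [[-0.97, -0.25, -0.52], [-0.20, 0.38, -0.71], [-0.16, 0.89, 0.48]]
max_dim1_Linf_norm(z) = 4.7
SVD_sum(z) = [[4.37, -3.59, 1.41], [2.54, -2.08, 0.82], [1.71, -1.40, 0.55]] + [[0.07, 1.08, 2.53], [-0.05, -0.67, -1.56], [-0.12, -1.79, -4.17]] + [[0.25, 0.26, -0.12], [-0.72, -0.75, 0.34], [0.42, 0.44, -0.2]]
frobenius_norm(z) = 9.13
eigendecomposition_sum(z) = [[4.92, -2.06, 2.26], [1.0, -0.42, 0.46], [0.82, -0.34, 0.38]] + [[-0.37, 0.97, 1.03], [0.57, -1.50, -1.59], [1.32, -3.48, -3.70]] + [[0.14,-1.15,0.53], [0.2,-1.57,0.73], [-0.13,1.07,-0.50]]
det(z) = 52.35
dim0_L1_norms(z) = [8.48, 8.48, 8.04]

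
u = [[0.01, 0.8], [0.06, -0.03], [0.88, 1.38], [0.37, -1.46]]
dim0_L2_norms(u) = [0.96, 2.16]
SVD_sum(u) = [[0.14, 0.78], [-0.00, -0.02], [0.26, 1.49], [-0.24, -1.35]] + [[-0.13, 0.02], [0.06, -0.01], [0.62, -0.11], [0.61, -0.11]]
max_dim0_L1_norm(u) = 3.67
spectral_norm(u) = 2.19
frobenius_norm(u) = 2.36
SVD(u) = [[0.36,-0.14],[-0.01,0.07],[0.69,0.7],[-0.63,0.69]] @ diag([2.1900180941000977, 0.8920318085775729]) @ [[0.17,0.98], [0.98,-0.17]]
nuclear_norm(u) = 3.08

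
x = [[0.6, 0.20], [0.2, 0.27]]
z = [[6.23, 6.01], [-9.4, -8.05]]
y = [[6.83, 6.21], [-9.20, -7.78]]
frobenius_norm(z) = 15.10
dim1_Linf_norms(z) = [6.23, 9.4]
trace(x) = 0.87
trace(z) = -1.82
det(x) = 0.12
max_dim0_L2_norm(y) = 11.46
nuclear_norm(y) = 15.44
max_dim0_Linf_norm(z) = 9.4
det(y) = 3.99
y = z + x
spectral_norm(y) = 15.18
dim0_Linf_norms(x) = [0.6, 0.27]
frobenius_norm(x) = 0.72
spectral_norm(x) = 0.69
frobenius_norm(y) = 15.18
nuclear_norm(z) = 15.52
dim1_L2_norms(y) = [9.23, 12.05]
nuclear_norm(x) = 0.87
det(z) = 6.34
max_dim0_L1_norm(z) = 15.63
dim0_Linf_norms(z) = [9.4, 8.05]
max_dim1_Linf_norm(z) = 9.4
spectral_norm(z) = 15.10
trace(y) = -0.95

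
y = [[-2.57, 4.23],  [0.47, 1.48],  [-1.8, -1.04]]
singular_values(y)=[5.06, 2.37]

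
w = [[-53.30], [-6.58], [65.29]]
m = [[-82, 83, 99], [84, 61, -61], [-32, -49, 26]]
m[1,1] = 61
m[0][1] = 83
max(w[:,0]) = 65.29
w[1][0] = -6.58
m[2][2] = 26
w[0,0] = -53.3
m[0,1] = 83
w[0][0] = -53.3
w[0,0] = -53.3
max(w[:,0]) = 65.29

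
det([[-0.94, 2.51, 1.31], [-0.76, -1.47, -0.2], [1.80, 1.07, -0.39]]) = 0.013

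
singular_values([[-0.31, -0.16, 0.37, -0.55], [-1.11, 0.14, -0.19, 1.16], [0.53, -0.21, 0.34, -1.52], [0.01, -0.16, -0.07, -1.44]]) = [2.64, 0.94, 0.42, 0.02]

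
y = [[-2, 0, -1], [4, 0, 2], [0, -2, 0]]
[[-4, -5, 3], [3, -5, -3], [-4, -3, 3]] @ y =[[-12, -6, -6], [-26, 6, -13], [-4, -6, -2]]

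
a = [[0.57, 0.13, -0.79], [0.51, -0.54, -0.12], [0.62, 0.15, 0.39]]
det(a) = -0.470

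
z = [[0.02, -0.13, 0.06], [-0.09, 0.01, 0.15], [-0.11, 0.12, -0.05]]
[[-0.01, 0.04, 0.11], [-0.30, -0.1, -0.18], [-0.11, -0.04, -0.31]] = z@[[1.26, -0.06, 2.25], [-0.32, -0.63, -0.45], [-1.25, -0.64, 0.19]]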